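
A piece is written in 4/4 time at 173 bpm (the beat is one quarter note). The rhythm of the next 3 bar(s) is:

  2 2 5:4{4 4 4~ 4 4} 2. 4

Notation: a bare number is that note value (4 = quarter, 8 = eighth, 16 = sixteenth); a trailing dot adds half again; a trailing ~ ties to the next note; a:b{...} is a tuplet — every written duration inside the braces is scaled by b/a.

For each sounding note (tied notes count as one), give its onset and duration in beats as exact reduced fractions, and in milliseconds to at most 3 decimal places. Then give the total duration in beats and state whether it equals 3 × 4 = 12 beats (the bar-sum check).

1) 0.0ms=0b +693.642ms=2b
2) 693.642ms=2b +693.642ms=2b
3) 1387.283ms=4b +277.457ms=4/5b
4) 1664.74ms=24/5b +277.457ms=4/5b
5) 1942.197ms=28/5b +554.913ms=8/5b
6) 2497.11ms=36/5b +277.457ms=4/5b
7) 2774.566ms=8b +1040.462ms=3b
8) 3815.029ms=11b +346.821ms=1b
Σ=12b of 12 (173bpm 4/4) — PASS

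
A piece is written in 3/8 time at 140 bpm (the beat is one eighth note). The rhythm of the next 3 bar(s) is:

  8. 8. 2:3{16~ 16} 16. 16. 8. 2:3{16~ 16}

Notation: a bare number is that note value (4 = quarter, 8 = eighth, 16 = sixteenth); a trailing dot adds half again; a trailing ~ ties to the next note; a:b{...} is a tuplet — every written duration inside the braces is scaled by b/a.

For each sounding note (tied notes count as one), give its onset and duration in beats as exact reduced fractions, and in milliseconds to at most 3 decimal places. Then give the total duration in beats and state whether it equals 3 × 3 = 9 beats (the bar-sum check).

1) 0.0ms=0b +642.857ms=3/2b
2) 642.857ms=3/2b +642.857ms=3/2b
3) 1285.714ms=3b +642.857ms=3/2b
4) 1928.571ms=9/2b +321.429ms=3/4b
5) 2250.0ms=21/4b +321.429ms=3/4b
6) 2571.429ms=6b +642.857ms=3/2b
7) 3214.286ms=15/2b +642.857ms=3/2b
Σ=9b of 9 (140bpm 3/8) — PASS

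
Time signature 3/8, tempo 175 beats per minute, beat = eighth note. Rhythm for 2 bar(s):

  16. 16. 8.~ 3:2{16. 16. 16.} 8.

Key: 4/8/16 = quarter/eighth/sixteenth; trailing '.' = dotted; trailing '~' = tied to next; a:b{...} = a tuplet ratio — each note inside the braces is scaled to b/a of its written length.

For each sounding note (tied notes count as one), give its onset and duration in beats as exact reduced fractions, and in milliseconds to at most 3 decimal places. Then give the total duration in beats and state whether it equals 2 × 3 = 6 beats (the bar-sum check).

1) 0.0ms=0b +257.143ms=3/4b
2) 257.143ms=3/4b +257.143ms=3/4b
3) 514.286ms=3/2b +685.714ms=2b
4) 1200.0ms=7/2b +171.429ms=1/2b
5) 1371.429ms=4b +171.429ms=1/2b
6) 1542.857ms=9/2b +514.286ms=3/2b
Σ=6b of 6 (175bpm 3/8) — PASS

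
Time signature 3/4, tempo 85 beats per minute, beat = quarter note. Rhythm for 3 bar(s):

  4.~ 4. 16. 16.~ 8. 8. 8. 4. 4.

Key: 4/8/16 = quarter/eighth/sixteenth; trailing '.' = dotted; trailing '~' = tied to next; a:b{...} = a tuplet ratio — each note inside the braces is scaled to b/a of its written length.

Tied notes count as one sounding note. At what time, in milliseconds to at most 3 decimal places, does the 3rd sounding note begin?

note 3 onset = 27/8b = 2382.353ms

1. 0.0ms @ 0 + 2117.647ms (3)
2. 2117.647ms @ 3 + 264.706ms (3/8)
3. 2382.353ms @ 27/8 + 794.118ms (9/8)
4. 3176.471ms @ 9/2 + 529.412ms (3/4)
5. 3705.882ms @ 21/4 + 529.412ms (3/4)
6. 4235.294ms @ 6 + 1058.824ms (3/2)
7. 5294.118ms @ 15/2 + 1058.824ms (3/2)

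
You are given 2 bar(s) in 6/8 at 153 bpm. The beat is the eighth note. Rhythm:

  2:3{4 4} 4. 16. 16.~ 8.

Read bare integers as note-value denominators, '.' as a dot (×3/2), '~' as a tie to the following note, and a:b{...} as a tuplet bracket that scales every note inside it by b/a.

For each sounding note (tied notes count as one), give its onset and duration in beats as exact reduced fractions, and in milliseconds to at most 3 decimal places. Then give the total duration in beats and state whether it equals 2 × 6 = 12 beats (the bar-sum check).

1) 0.0ms=0b +1176.471ms=3b
2) 1176.471ms=3b +1176.471ms=3b
3) 2352.941ms=6b +1176.471ms=3b
4) 3529.412ms=9b +294.118ms=3/4b
5) 3823.529ms=39/4b +882.353ms=9/4b
Σ=12b of 12 (153bpm 6/8) — PASS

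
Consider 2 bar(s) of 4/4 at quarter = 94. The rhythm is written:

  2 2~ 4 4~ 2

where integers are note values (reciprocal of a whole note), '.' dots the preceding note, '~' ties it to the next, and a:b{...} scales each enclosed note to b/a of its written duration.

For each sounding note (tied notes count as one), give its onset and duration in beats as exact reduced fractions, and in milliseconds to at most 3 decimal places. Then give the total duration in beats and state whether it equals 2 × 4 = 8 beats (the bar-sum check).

1) 0.0ms=0b +1276.596ms=2b
2) 1276.596ms=2b +1914.894ms=3b
3) 3191.489ms=5b +1914.894ms=3b
Σ=8b of 8 (94bpm 4/4) — PASS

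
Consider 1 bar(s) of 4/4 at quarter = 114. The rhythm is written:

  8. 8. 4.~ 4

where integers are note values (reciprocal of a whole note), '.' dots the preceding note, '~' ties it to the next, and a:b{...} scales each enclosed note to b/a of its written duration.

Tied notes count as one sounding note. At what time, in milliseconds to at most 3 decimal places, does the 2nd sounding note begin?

note 2 onset = 3/4b = 394.737ms

1. 0.0ms @ 0 + 394.737ms (3/4)
2. 394.737ms @ 3/4 + 394.737ms (3/4)
3. 789.474ms @ 3/2 + 1315.789ms (5/2)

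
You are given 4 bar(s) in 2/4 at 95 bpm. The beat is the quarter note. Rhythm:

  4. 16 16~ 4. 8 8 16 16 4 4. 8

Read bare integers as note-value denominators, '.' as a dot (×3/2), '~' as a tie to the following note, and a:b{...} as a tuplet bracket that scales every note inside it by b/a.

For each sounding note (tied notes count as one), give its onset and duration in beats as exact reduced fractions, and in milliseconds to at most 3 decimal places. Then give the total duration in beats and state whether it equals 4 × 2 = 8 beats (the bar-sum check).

1) 0.0ms=0b +947.368ms=3/2b
2) 947.368ms=3/2b +157.895ms=1/4b
3) 1105.263ms=7/4b +1105.263ms=7/4b
4) 2210.526ms=7/2b +315.789ms=1/2b
5) 2526.316ms=4b +315.789ms=1/2b
6) 2842.105ms=9/2b +157.895ms=1/4b
7) 3000.0ms=19/4b +157.895ms=1/4b
8) 3157.895ms=5b +631.579ms=1b
9) 3789.474ms=6b +947.368ms=3/2b
10) 4736.842ms=15/2b +315.789ms=1/2b
Σ=8b of 8 (95bpm 2/4) — PASS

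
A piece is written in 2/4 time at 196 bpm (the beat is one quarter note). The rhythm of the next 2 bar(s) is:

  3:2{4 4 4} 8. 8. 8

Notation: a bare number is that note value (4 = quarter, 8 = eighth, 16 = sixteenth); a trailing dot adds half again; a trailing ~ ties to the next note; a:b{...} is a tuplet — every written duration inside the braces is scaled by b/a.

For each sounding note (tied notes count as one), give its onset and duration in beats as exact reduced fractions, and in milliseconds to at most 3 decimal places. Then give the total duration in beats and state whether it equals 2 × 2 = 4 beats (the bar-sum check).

1) 0.0ms=0b +204.082ms=2/3b
2) 204.082ms=2/3b +204.082ms=2/3b
3) 408.163ms=4/3b +204.082ms=2/3b
4) 612.245ms=2b +229.592ms=3/4b
5) 841.837ms=11/4b +229.592ms=3/4b
6) 1071.429ms=7/2b +153.061ms=1/2b
Σ=4b of 4 (196bpm 2/4) — PASS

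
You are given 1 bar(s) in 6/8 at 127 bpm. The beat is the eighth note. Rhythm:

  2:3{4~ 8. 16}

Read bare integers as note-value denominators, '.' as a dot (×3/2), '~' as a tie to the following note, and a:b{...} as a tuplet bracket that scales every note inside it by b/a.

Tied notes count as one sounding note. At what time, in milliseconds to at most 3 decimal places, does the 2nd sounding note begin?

1. 0.0ms @ 0 + 2480.315ms (21/4)
2. 2480.315ms @ 21/4 + 354.331ms (3/4)

note 2 onset = 21/4b = 2480.315ms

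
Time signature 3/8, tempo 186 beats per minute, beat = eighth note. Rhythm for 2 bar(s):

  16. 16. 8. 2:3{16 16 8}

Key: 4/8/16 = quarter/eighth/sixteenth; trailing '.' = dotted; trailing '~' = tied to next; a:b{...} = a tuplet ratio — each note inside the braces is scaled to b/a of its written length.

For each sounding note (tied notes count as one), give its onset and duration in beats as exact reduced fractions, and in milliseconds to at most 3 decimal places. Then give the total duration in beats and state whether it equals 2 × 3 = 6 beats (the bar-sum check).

1) 0.0ms=0b +241.935ms=3/4b
2) 241.935ms=3/4b +241.935ms=3/4b
3) 483.871ms=3/2b +483.871ms=3/2b
4) 967.742ms=3b +241.935ms=3/4b
5) 1209.677ms=15/4b +241.935ms=3/4b
6) 1451.613ms=9/2b +483.871ms=3/2b
Σ=6b of 6 (186bpm 3/8) — PASS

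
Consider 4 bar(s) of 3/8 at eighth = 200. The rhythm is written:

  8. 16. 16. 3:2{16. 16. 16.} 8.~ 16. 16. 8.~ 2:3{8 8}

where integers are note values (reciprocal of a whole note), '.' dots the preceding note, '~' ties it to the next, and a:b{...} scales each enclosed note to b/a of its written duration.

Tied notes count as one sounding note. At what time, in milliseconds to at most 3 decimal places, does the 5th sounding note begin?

note 5 onset = 7/2b = 1050.0ms

1. 0.0ms @ 0 + 450.0ms (3/2)
2. 450.0ms @ 3/2 + 225.0ms (3/4)
3. 675.0ms @ 9/4 + 225.0ms (3/4)
4. 900.0ms @ 3 + 150.0ms (1/2)
5. 1050.0ms @ 7/2 + 150.0ms (1/2)
6. 1200.0ms @ 4 + 150.0ms (1/2)
7. 1350.0ms @ 9/2 + 675.0ms (9/4)
8. 2025.0ms @ 27/4 + 225.0ms (3/4)
9. 2250.0ms @ 15/2 + 900.0ms (3)
10. 3150.0ms @ 21/2 + 450.0ms (3/2)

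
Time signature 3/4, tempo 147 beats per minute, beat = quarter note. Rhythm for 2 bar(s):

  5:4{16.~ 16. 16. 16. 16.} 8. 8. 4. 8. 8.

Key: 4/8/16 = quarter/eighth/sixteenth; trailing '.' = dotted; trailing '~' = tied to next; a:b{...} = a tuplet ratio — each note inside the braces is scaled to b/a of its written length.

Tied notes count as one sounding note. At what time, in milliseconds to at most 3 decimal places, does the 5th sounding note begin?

note 5 onset = 3/2b = 612.245ms

1. 0.0ms @ 0 + 244.898ms (3/5)
2. 244.898ms @ 3/5 + 122.449ms (3/10)
3. 367.347ms @ 9/10 + 122.449ms (3/10)
4. 489.796ms @ 6/5 + 122.449ms (3/10)
5. 612.245ms @ 3/2 + 306.122ms (3/4)
6. 918.367ms @ 9/4 + 306.122ms (3/4)
7. 1224.49ms @ 3 + 612.245ms (3/2)
8. 1836.735ms @ 9/2 + 306.122ms (3/4)
9. 2142.857ms @ 21/4 + 306.122ms (3/4)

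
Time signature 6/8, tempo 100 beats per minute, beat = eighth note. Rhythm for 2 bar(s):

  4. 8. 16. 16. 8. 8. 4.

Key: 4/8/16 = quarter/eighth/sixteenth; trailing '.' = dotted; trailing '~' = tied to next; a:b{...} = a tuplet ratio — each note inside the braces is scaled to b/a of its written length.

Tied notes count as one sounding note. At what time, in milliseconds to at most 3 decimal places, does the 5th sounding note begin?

1. 0.0ms @ 0 + 1800.0ms (3)
2. 1800.0ms @ 3 + 900.0ms (3/2)
3. 2700.0ms @ 9/2 + 450.0ms (3/4)
4. 3150.0ms @ 21/4 + 450.0ms (3/4)
5. 3600.0ms @ 6 + 900.0ms (3/2)
6. 4500.0ms @ 15/2 + 900.0ms (3/2)
7. 5400.0ms @ 9 + 1800.0ms (3)

note 5 onset = 6b = 3600.0ms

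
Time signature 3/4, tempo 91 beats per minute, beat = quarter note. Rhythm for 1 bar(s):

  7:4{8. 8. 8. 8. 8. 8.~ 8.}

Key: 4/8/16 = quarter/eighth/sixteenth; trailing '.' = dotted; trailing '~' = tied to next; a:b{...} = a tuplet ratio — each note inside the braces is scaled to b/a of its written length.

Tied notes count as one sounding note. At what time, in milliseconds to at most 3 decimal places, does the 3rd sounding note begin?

1. 0.0ms @ 0 + 282.575ms (3/7)
2. 282.575ms @ 3/7 + 282.575ms (3/7)
3. 565.149ms @ 6/7 + 282.575ms (3/7)
4. 847.724ms @ 9/7 + 282.575ms (3/7)
5. 1130.298ms @ 12/7 + 282.575ms (3/7)
6. 1412.873ms @ 15/7 + 565.149ms (6/7)

note 3 onset = 6/7b = 565.149ms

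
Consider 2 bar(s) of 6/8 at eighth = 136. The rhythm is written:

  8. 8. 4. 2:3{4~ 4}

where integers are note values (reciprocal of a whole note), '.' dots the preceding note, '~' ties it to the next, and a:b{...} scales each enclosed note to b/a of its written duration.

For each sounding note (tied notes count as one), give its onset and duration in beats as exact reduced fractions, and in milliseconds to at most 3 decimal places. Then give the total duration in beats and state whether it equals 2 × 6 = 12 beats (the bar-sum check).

1) 0.0ms=0b +661.765ms=3/2b
2) 661.765ms=3/2b +661.765ms=3/2b
3) 1323.529ms=3b +1323.529ms=3b
4) 2647.059ms=6b +2647.059ms=6b
Σ=12b of 12 (136bpm 6/8) — PASS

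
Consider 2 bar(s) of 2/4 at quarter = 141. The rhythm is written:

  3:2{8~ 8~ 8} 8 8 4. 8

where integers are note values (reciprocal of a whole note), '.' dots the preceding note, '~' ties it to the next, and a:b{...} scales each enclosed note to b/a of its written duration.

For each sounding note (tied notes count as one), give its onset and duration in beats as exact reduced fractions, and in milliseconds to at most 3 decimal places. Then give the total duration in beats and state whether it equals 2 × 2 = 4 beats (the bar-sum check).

1) 0.0ms=0b +425.532ms=1b
2) 425.532ms=1b +212.766ms=1/2b
3) 638.298ms=3/2b +212.766ms=1/2b
4) 851.064ms=2b +638.298ms=3/2b
5) 1489.362ms=7/2b +212.766ms=1/2b
Σ=4b of 4 (141bpm 2/4) — PASS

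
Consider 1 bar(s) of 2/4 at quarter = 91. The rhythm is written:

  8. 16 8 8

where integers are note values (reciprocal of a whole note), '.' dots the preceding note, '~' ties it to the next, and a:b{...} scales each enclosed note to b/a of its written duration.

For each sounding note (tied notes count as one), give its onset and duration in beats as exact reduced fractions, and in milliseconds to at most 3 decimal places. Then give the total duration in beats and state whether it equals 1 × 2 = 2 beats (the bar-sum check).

1) 0.0ms=0b +494.505ms=3/4b
2) 494.505ms=3/4b +164.835ms=1/4b
3) 659.341ms=1b +329.67ms=1/2b
4) 989.011ms=3/2b +329.67ms=1/2b
Σ=2b of 2 (91bpm 2/4) — PASS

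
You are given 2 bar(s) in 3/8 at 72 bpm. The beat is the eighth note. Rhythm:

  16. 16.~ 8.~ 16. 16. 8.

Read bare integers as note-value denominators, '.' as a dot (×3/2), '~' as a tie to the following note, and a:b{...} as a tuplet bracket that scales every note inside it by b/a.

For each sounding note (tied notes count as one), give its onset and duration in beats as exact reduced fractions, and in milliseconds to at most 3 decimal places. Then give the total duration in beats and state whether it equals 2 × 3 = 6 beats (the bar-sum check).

1) 0.0ms=0b +625.0ms=3/4b
2) 625.0ms=3/4b +2500.0ms=3b
3) 3125.0ms=15/4b +625.0ms=3/4b
4) 3750.0ms=9/2b +1250.0ms=3/2b
Σ=6b of 6 (72bpm 3/8) — PASS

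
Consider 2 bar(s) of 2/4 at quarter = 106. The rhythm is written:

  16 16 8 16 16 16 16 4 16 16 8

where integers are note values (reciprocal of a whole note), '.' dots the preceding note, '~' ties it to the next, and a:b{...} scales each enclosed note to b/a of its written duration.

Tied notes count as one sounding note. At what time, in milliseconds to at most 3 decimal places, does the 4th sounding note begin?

note 4 onset = 1b = 566.038ms

1. 0.0ms @ 0 + 141.509ms (1/4)
2. 141.509ms @ 1/4 + 141.509ms (1/4)
3. 283.019ms @ 1/2 + 283.019ms (1/2)
4. 566.038ms @ 1 + 141.509ms (1/4)
5. 707.547ms @ 5/4 + 141.509ms (1/4)
6. 849.057ms @ 3/2 + 141.509ms (1/4)
7. 990.566ms @ 7/4 + 141.509ms (1/4)
8. 1132.075ms @ 2 + 566.038ms (1)
9. 1698.113ms @ 3 + 141.509ms (1/4)
10. 1839.623ms @ 13/4 + 141.509ms (1/4)
11. 1981.132ms @ 7/2 + 283.019ms (1/2)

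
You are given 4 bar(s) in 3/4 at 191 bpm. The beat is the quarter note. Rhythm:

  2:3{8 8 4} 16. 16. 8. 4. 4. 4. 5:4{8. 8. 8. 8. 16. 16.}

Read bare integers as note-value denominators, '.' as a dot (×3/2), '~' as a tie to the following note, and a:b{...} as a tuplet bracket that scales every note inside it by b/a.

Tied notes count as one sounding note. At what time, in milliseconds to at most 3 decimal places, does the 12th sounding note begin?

1. 0.0ms @ 0 + 235.602ms (3/4)
2. 235.602ms @ 3/4 + 235.602ms (3/4)
3. 471.204ms @ 3/2 + 471.204ms (3/2)
4. 942.408ms @ 3 + 117.801ms (3/8)
5. 1060.209ms @ 27/8 + 117.801ms (3/8)
6. 1178.01ms @ 15/4 + 235.602ms (3/4)
7. 1413.613ms @ 9/2 + 471.204ms (3/2)
8. 1884.817ms @ 6 + 471.204ms (3/2)
9. 2356.021ms @ 15/2 + 471.204ms (3/2)
10. 2827.225ms @ 9 + 188.482ms (3/5)
11. 3015.707ms @ 48/5 + 188.482ms (3/5)
12. 3204.188ms @ 51/5 + 188.482ms (3/5)
13. 3392.67ms @ 54/5 + 188.482ms (3/5)
14. 3581.152ms @ 57/5 + 94.241ms (3/10)
15. 3675.393ms @ 117/10 + 94.241ms (3/10)

note 12 onset = 51/5b = 3204.188ms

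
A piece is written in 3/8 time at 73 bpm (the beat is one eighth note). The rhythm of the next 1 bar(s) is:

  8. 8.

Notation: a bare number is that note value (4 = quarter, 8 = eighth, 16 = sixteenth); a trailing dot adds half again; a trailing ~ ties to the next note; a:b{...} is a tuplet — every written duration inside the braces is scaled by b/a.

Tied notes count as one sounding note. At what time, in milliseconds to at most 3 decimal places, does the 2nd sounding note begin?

note 2 onset = 3/2b = 1232.877ms

1. 0.0ms @ 0 + 1232.877ms (3/2)
2. 1232.877ms @ 3/2 + 1232.877ms (3/2)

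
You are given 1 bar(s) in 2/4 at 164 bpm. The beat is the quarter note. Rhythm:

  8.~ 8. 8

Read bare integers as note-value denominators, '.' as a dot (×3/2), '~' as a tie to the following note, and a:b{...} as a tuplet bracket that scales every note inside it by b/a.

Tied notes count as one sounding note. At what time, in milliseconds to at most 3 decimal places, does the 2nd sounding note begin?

note 2 onset = 3/2b = 548.78ms

1. 0.0ms @ 0 + 548.78ms (3/2)
2. 548.78ms @ 3/2 + 182.927ms (1/2)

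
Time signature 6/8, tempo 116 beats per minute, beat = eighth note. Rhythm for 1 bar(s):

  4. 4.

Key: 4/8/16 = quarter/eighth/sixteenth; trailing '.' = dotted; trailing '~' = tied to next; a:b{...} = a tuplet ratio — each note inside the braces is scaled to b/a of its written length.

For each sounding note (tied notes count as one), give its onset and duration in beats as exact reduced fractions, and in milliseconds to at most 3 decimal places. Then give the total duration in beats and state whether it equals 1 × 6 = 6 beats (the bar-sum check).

1) 0.0ms=0b +1551.724ms=3b
2) 1551.724ms=3b +1551.724ms=3b
Σ=6b of 6 (116bpm 6/8) — PASS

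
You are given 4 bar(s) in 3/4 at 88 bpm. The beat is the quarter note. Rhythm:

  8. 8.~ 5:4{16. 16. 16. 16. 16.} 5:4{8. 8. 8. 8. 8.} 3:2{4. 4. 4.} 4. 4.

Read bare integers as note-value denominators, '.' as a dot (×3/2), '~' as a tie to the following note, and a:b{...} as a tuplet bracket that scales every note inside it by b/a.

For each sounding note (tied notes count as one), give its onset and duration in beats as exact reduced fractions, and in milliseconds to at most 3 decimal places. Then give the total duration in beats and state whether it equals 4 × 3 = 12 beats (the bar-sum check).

1) 0.0ms=0b +511.364ms=3/4b
2) 511.364ms=3/4b +715.909ms=21/20b
3) 1227.273ms=9/5b +204.545ms=3/10b
4) 1431.818ms=21/10b +204.545ms=3/10b
5) 1636.364ms=12/5b +204.545ms=3/10b
6) 1840.909ms=27/10b +204.545ms=3/10b
7) 2045.455ms=3b +409.091ms=3/5b
8) 2454.545ms=18/5b +409.091ms=3/5b
9) 2863.636ms=21/5b +409.091ms=3/5b
10) 3272.727ms=24/5b +409.091ms=3/5b
11) 3681.818ms=27/5b +409.091ms=3/5b
12) 4090.909ms=6b +681.818ms=1b
13) 4772.727ms=7b +681.818ms=1b
14) 5454.545ms=8b +681.818ms=1b
15) 6136.364ms=9b +1022.727ms=3/2b
16) 7159.091ms=21/2b +1022.727ms=3/2b
Σ=12b of 12 (88bpm 3/4) — PASS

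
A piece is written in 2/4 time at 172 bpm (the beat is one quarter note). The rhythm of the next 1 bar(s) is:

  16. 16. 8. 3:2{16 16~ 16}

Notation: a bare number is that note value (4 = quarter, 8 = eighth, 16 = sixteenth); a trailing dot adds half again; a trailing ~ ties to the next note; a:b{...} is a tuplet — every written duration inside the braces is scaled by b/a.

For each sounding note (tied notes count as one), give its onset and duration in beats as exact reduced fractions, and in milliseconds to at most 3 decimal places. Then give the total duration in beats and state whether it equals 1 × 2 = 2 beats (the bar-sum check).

1) 0.0ms=0b +130.814ms=3/8b
2) 130.814ms=3/8b +130.814ms=3/8b
3) 261.628ms=3/4b +261.628ms=3/4b
4) 523.256ms=3/2b +58.14ms=1/6b
5) 581.395ms=5/3b +116.279ms=1/3b
Σ=2b of 2 (172bpm 2/4) — PASS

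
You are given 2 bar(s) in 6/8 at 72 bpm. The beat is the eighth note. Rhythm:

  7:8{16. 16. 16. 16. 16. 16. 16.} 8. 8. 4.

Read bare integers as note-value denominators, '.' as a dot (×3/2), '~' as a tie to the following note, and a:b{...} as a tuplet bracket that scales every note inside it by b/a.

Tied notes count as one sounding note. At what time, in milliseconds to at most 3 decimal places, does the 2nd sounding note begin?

1. 0.0ms @ 0 + 714.286ms (6/7)
2. 714.286ms @ 6/7 + 714.286ms (6/7)
3. 1428.571ms @ 12/7 + 714.286ms (6/7)
4. 2142.857ms @ 18/7 + 714.286ms (6/7)
5. 2857.143ms @ 24/7 + 714.286ms (6/7)
6. 3571.429ms @ 30/7 + 714.286ms (6/7)
7. 4285.714ms @ 36/7 + 714.286ms (6/7)
8. 5000.0ms @ 6 + 1250.0ms (3/2)
9. 6250.0ms @ 15/2 + 1250.0ms (3/2)
10. 7500.0ms @ 9 + 2500.0ms (3)

note 2 onset = 6/7b = 714.286ms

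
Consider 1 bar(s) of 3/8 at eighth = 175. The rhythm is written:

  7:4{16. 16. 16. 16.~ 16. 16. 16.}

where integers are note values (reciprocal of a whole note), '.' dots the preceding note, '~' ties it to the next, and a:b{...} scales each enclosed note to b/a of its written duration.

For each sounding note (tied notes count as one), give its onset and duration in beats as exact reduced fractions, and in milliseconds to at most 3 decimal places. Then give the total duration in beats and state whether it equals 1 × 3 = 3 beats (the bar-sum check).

1) 0.0ms=0b +146.939ms=3/7b
2) 146.939ms=3/7b +146.939ms=3/7b
3) 293.878ms=6/7b +146.939ms=3/7b
4) 440.816ms=9/7b +293.878ms=6/7b
5) 734.694ms=15/7b +146.939ms=3/7b
6) 881.633ms=18/7b +146.939ms=3/7b
Σ=3b of 3 (175bpm 3/8) — PASS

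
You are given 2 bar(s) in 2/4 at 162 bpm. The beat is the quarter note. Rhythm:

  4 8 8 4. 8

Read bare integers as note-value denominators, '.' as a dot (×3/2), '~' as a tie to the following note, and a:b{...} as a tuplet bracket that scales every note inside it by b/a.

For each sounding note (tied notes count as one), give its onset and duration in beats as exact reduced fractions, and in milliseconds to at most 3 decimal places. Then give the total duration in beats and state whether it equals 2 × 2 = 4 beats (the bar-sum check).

1) 0.0ms=0b +370.37ms=1b
2) 370.37ms=1b +185.185ms=1/2b
3) 555.556ms=3/2b +185.185ms=1/2b
4) 740.741ms=2b +555.556ms=3/2b
5) 1296.296ms=7/2b +185.185ms=1/2b
Σ=4b of 4 (162bpm 2/4) — PASS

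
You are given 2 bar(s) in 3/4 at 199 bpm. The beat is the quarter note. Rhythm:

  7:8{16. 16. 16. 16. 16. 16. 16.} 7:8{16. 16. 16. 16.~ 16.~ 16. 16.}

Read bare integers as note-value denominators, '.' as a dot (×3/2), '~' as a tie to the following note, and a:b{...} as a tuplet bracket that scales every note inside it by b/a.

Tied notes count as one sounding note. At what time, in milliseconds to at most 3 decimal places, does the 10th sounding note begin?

note 10 onset = 27/7b = 1162.958ms

1. 0.0ms @ 0 + 129.218ms (3/7)
2. 129.218ms @ 3/7 + 129.218ms (3/7)
3. 258.435ms @ 6/7 + 129.218ms (3/7)
4. 387.653ms @ 9/7 + 129.218ms (3/7)
5. 516.87ms @ 12/7 + 129.218ms (3/7)
6. 646.088ms @ 15/7 + 129.218ms (3/7)
7. 775.305ms @ 18/7 + 129.218ms (3/7)
8. 904.523ms @ 3 + 129.218ms (3/7)
9. 1033.74ms @ 24/7 + 129.218ms (3/7)
10. 1162.958ms @ 27/7 + 129.218ms (3/7)
11. 1292.175ms @ 30/7 + 387.653ms (9/7)
12. 1679.828ms @ 39/7 + 129.218ms (3/7)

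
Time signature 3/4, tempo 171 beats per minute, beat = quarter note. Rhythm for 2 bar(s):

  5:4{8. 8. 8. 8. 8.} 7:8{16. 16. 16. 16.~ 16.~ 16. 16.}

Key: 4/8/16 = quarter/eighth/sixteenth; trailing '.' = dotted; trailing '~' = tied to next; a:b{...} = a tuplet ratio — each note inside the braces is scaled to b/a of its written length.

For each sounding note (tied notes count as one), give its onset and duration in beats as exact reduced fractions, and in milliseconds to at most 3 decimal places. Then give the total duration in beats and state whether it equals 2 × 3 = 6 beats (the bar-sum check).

1) 0.0ms=0b +210.526ms=3/5b
2) 210.526ms=3/5b +210.526ms=3/5b
3) 421.053ms=6/5b +210.526ms=3/5b
4) 631.579ms=9/5b +210.526ms=3/5b
5) 842.105ms=12/5b +210.526ms=3/5b
6) 1052.632ms=3b +150.376ms=3/7b
7) 1203.008ms=24/7b +150.376ms=3/7b
8) 1353.383ms=27/7b +150.376ms=3/7b
9) 1503.759ms=30/7b +451.128ms=9/7b
10) 1954.887ms=39/7b +150.376ms=3/7b
Σ=6b of 6 (171bpm 3/4) — PASS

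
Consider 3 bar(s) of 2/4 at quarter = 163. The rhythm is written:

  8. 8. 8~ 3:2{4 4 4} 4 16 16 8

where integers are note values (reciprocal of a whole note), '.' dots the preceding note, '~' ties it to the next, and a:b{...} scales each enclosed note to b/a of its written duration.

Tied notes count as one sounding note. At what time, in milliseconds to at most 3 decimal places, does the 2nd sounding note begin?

1. 0.0ms @ 0 + 276.074ms (3/4)
2. 276.074ms @ 3/4 + 276.074ms (3/4)
3. 552.147ms @ 3/2 + 429.448ms (7/6)
4. 981.595ms @ 8/3 + 245.399ms (2/3)
5. 1226.994ms @ 10/3 + 245.399ms (2/3)
6. 1472.393ms @ 4 + 368.098ms (1)
7. 1840.491ms @ 5 + 92.025ms (1/4)
8. 1932.515ms @ 21/4 + 92.025ms (1/4)
9. 2024.54ms @ 11/2 + 184.049ms (1/2)

note 2 onset = 3/4b = 276.074ms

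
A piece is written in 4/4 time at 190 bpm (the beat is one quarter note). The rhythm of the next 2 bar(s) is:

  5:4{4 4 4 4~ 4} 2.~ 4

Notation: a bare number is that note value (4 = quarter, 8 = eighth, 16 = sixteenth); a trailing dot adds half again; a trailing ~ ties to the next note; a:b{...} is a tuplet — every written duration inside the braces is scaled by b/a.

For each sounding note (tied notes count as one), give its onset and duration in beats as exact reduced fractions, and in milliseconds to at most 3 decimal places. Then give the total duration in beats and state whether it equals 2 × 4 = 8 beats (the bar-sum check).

1) 0.0ms=0b +252.632ms=4/5b
2) 252.632ms=4/5b +252.632ms=4/5b
3) 505.263ms=8/5b +252.632ms=4/5b
4) 757.895ms=12/5b +505.263ms=8/5b
5) 1263.158ms=4b +1263.158ms=4b
Σ=8b of 8 (190bpm 4/4) — PASS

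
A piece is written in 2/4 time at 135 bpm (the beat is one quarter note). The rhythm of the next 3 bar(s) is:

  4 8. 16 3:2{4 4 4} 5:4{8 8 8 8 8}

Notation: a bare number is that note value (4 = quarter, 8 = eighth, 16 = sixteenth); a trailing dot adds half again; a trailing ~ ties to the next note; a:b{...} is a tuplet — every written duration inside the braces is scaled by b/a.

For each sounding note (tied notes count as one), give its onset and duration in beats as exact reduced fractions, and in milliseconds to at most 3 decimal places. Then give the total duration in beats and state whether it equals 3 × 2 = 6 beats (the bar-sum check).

1) 0.0ms=0b +444.444ms=1b
2) 444.444ms=1b +333.333ms=3/4b
3) 777.778ms=7/4b +111.111ms=1/4b
4) 888.889ms=2b +296.296ms=2/3b
5) 1185.185ms=8/3b +296.296ms=2/3b
6) 1481.481ms=10/3b +296.296ms=2/3b
7) 1777.778ms=4b +177.778ms=2/5b
8) 1955.556ms=22/5b +177.778ms=2/5b
9) 2133.333ms=24/5b +177.778ms=2/5b
10) 2311.111ms=26/5b +177.778ms=2/5b
11) 2488.889ms=28/5b +177.778ms=2/5b
Σ=6b of 6 (135bpm 2/4) — PASS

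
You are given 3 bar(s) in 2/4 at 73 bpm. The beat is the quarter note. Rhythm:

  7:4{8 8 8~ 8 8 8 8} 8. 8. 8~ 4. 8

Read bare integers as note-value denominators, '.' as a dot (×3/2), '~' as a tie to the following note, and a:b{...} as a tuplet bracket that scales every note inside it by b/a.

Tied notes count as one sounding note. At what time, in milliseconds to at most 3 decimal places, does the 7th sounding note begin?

1. 0.0ms @ 0 + 234.834ms (2/7)
2. 234.834ms @ 2/7 + 234.834ms (2/7)
3. 469.667ms @ 4/7 + 469.667ms (4/7)
4. 939.335ms @ 8/7 + 234.834ms (2/7)
5. 1174.168ms @ 10/7 + 234.834ms (2/7)
6. 1409.002ms @ 12/7 + 234.834ms (2/7)
7. 1643.836ms @ 2 + 616.438ms (3/4)
8. 2260.274ms @ 11/4 + 616.438ms (3/4)
9. 2876.712ms @ 7/2 + 1643.836ms (2)
10. 4520.548ms @ 11/2 + 410.959ms (1/2)

note 7 onset = 2b = 1643.836ms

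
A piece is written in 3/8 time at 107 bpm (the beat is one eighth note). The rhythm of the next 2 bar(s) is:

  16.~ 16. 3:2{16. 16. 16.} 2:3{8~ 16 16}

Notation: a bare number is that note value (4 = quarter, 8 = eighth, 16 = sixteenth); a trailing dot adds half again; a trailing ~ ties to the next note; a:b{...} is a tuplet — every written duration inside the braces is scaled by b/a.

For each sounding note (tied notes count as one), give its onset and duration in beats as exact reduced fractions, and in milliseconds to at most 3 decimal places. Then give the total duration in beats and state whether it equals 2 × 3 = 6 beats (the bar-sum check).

1) 0.0ms=0b +841.121ms=3/2b
2) 841.121ms=3/2b +280.374ms=1/2b
3) 1121.495ms=2b +280.374ms=1/2b
4) 1401.869ms=5/2b +280.374ms=1/2b
5) 1682.243ms=3b +1261.682ms=9/4b
6) 2943.925ms=21/4b +420.561ms=3/4b
Σ=6b of 6 (107bpm 3/8) — PASS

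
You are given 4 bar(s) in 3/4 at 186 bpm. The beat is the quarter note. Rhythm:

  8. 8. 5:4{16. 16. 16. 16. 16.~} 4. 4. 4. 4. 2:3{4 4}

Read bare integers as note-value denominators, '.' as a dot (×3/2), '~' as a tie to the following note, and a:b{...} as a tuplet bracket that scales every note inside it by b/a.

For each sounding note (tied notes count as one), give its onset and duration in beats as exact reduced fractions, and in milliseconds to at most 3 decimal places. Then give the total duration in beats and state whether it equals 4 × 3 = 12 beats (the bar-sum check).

1) 0.0ms=0b +241.935ms=3/4b
2) 241.935ms=3/4b +241.935ms=3/4b
3) 483.871ms=3/2b +96.774ms=3/10b
4) 580.645ms=9/5b +96.774ms=3/10b
5) 677.419ms=21/10b +96.774ms=3/10b
6) 774.194ms=12/5b +96.774ms=3/10b
7) 870.968ms=27/10b +580.645ms=9/5b
8) 1451.613ms=9/2b +483.871ms=3/2b
9) 1935.484ms=6b +483.871ms=3/2b
10) 2419.355ms=15/2b +483.871ms=3/2b
11) 2903.226ms=9b +483.871ms=3/2b
12) 3387.097ms=21/2b +483.871ms=3/2b
Σ=12b of 12 (186bpm 3/4) — PASS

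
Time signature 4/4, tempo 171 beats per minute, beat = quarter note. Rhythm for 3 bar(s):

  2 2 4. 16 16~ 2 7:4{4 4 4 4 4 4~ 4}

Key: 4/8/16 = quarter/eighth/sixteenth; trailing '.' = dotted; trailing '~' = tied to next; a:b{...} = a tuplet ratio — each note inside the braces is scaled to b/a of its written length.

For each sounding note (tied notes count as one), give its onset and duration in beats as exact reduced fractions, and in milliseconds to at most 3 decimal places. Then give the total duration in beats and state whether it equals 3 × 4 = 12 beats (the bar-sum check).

1) 0.0ms=0b +701.754ms=2b
2) 701.754ms=2b +701.754ms=2b
3) 1403.509ms=4b +526.316ms=3/2b
4) 1929.825ms=11/2b +87.719ms=1/4b
5) 2017.544ms=23/4b +789.474ms=9/4b
6) 2807.018ms=8b +200.501ms=4/7b
7) 3007.519ms=60/7b +200.501ms=4/7b
8) 3208.02ms=64/7b +200.501ms=4/7b
9) 3408.521ms=68/7b +200.501ms=4/7b
10) 3609.023ms=72/7b +200.501ms=4/7b
11) 3809.524ms=76/7b +401.003ms=8/7b
Σ=12b of 12 (171bpm 4/4) — PASS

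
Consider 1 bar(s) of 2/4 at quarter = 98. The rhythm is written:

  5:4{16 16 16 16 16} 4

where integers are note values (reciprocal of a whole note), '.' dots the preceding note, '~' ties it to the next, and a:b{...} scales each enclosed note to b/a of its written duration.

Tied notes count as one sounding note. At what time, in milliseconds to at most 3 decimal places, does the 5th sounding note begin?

1. 0.0ms @ 0 + 122.449ms (1/5)
2. 122.449ms @ 1/5 + 122.449ms (1/5)
3. 244.898ms @ 2/5 + 122.449ms (1/5)
4. 367.347ms @ 3/5 + 122.449ms (1/5)
5. 489.796ms @ 4/5 + 122.449ms (1/5)
6. 612.245ms @ 1 + 612.245ms (1)

note 5 onset = 4/5b = 489.796ms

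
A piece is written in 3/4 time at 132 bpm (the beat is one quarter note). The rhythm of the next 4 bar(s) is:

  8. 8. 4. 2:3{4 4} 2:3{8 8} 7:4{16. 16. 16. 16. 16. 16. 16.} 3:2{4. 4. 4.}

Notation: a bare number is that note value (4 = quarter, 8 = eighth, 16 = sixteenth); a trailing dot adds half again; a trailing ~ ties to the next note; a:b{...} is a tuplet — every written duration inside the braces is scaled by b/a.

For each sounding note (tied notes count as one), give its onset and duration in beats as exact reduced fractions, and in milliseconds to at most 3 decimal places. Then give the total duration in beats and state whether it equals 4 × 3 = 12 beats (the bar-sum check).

1) 0.0ms=0b +340.909ms=3/4b
2) 340.909ms=3/4b +340.909ms=3/4b
3) 681.818ms=3/2b +681.818ms=3/2b
4) 1363.636ms=3b +681.818ms=3/2b
5) 2045.455ms=9/2b +681.818ms=3/2b
6) 2727.273ms=6b +340.909ms=3/4b
7) 3068.182ms=27/4b +340.909ms=3/4b
8) 3409.091ms=15/2b +97.403ms=3/14b
9) 3506.494ms=54/7b +97.403ms=3/14b
10) 3603.896ms=111/14b +97.403ms=3/14b
11) 3701.299ms=57/7b +97.403ms=3/14b
12) 3798.701ms=117/14b +97.403ms=3/14b
13) 3896.104ms=60/7b +97.403ms=3/14b
14) 3993.506ms=123/14b +97.403ms=3/14b
15) 4090.909ms=9b +454.545ms=1b
16) 4545.455ms=10b +454.545ms=1b
17) 5000.0ms=11b +454.545ms=1b
Σ=12b of 12 (132bpm 3/4) — PASS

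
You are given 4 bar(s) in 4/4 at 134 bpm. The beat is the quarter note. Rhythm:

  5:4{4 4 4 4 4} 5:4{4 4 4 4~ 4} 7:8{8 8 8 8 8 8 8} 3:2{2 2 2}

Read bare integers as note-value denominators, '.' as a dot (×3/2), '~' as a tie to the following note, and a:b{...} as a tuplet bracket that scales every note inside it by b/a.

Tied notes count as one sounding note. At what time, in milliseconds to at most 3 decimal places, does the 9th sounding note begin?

1. 0.0ms @ 0 + 358.209ms (4/5)
2. 358.209ms @ 4/5 + 358.209ms (4/5)
3. 716.418ms @ 8/5 + 358.209ms (4/5)
4. 1074.627ms @ 12/5 + 358.209ms (4/5)
5. 1432.836ms @ 16/5 + 358.209ms (4/5)
6. 1791.045ms @ 4 + 358.209ms (4/5)
7. 2149.254ms @ 24/5 + 358.209ms (4/5)
8. 2507.463ms @ 28/5 + 358.209ms (4/5)
9. 2865.672ms @ 32/5 + 716.418ms (8/5)
10. 3582.09ms @ 8 + 255.864ms (4/7)
11. 3837.953ms @ 60/7 + 255.864ms (4/7)
12. 4093.817ms @ 64/7 + 255.864ms (4/7)
13. 4349.68ms @ 68/7 + 255.864ms (4/7)
14. 4605.544ms @ 72/7 + 255.864ms (4/7)
15. 4861.407ms @ 76/7 + 255.864ms (4/7)
16. 5117.271ms @ 80/7 + 255.864ms (4/7)
17. 5373.134ms @ 12 + 597.015ms (4/3)
18. 5970.149ms @ 40/3 + 597.015ms (4/3)
19. 6567.164ms @ 44/3 + 597.015ms (4/3)

note 9 onset = 32/5b = 2865.672ms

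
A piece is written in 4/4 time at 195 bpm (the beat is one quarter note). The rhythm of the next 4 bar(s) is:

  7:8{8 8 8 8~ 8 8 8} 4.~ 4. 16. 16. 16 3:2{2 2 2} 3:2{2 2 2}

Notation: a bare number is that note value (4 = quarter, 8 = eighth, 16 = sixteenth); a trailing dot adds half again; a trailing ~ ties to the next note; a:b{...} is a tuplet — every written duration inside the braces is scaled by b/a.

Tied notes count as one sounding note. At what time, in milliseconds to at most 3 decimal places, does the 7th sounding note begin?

note 7 onset = 4b = 1230.769ms

1. 0.0ms @ 0 + 175.824ms (4/7)
2. 175.824ms @ 4/7 + 175.824ms (4/7)
3. 351.648ms @ 8/7 + 175.824ms (4/7)
4. 527.473ms @ 12/7 + 351.648ms (8/7)
5. 879.121ms @ 20/7 + 175.824ms (4/7)
6. 1054.945ms @ 24/7 + 175.824ms (4/7)
7. 1230.769ms @ 4 + 923.077ms (3)
8. 2153.846ms @ 7 + 115.385ms (3/8)
9. 2269.231ms @ 59/8 + 115.385ms (3/8)
10. 2384.615ms @ 31/4 + 76.923ms (1/4)
11. 2461.538ms @ 8 + 410.256ms (4/3)
12. 2871.795ms @ 28/3 + 410.256ms (4/3)
13. 3282.051ms @ 32/3 + 410.256ms (4/3)
14. 3692.308ms @ 12 + 410.256ms (4/3)
15. 4102.564ms @ 40/3 + 410.256ms (4/3)
16. 4512.821ms @ 44/3 + 410.256ms (4/3)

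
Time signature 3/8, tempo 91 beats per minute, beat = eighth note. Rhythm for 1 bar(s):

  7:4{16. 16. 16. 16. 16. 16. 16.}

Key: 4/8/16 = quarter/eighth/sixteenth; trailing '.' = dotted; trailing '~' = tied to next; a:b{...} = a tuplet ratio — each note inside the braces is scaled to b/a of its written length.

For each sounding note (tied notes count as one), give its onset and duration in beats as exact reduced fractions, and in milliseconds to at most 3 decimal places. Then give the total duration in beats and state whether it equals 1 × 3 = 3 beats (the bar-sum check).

1) 0.0ms=0b +282.575ms=3/7b
2) 282.575ms=3/7b +282.575ms=3/7b
3) 565.149ms=6/7b +282.575ms=3/7b
4) 847.724ms=9/7b +282.575ms=3/7b
5) 1130.298ms=12/7b +282.575ms=3/7b
6) 1412.873ms=15/7b +282.575ms=3/7b
7) 1695.447ms=18/7b +282.575ms=3/7b
Σ=3b of 3 (91bpm 3/8) — PASS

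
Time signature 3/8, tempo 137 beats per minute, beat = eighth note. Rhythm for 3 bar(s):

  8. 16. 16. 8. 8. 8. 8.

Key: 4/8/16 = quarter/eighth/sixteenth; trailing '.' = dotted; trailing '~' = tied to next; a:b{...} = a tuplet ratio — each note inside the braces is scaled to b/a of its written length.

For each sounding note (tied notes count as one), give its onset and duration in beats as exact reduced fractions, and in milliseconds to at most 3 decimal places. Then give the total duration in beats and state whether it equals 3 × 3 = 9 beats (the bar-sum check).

1) 0.0ms=0b +656.934ms=3/2b
2) 656.934ms=3/2b +328.467ms=3/4b
3) 985.401ms=9/4b +328.467ms=3/4b
4) 1313.869ms=3b +656.934ms=3/2b
5) 1970.803ms=9/2b +656.934ms=3/2b
6) 2627.737ms=6b +656.934ms=3/2b
7) 3284.672ms=15/2b +656.934ms=3/2b
Σ=9b of 9 (137bpm 3/8) — PASS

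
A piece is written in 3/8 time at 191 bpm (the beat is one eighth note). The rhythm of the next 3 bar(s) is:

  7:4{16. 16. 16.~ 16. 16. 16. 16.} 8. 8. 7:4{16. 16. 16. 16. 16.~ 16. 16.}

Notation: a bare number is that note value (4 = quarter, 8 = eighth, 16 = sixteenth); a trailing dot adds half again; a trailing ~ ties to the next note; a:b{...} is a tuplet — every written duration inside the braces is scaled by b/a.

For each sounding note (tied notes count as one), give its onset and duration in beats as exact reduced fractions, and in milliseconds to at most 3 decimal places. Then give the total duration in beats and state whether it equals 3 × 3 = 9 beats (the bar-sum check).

1) 0.0ms=0b +134.63ms=3/7b
2) 134.63ms=3/7b +134.63ms=3/7b
3) 269.26ms=6/7b +269.26ms=6/7b
4) 538.519ms=12/7b +134.63ms=3/7b
5) 673.149ms=15/7b +134.63ms=3/7b
6) 807.779ms=18/7b +134.63ms=3/7b
7) 942.408ms=3b +471.204ms=3/2b
8) 1413.613ms=9/2b +471.204ms=3/2b
9) 1884.817ms=6b +134.63ms=3/7b
10) 2019.447ms=45/7b +134.63ms=3/7b
11) 2154.076ms=48/7b +134.63ms=3/7b
12) 2288.706ms=51/7b +134.63ms=3/7b
13) 2423.336ms=54/7b +269.26ms=6/7b
14) 2692.595ms=60/7b +134.63ms=3/7b
Σ=9b of 9 (191bpm 3/8) — PASS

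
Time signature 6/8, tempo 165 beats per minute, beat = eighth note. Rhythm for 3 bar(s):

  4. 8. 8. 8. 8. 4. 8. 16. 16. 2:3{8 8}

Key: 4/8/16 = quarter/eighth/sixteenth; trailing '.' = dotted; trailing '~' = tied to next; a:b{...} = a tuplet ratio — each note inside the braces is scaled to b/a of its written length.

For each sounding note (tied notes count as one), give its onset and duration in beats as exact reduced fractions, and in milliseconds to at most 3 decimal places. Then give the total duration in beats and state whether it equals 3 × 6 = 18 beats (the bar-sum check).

1) 0.0ms=0b +1090.909ms=3b
2) 1090.909ms=3b +545.455ms=3/2b
3) 1636.364ms=9/2b +545.455ms=3/2b
4) 2181.818ms=6b +545.455ms=3/2b
5) 2727.273ms=15/2b +545.455ms=3/2b
6) 3272.727ms=9b +1090.909ms=3b
7) 4363.636ms=12b +545.455ms=3/2b
8) 4909.091ms=27/2b +272.727ms=3/4b
9) 5181.818ms=57/4b +272.727ms=3/4b
10) 5454.545ms=15b +545.455ms=3/2b
11) 6000.0ms=33/2b +545.455ms=3/2b
Σ=18b of 18 (165bpm 6/8) — PASS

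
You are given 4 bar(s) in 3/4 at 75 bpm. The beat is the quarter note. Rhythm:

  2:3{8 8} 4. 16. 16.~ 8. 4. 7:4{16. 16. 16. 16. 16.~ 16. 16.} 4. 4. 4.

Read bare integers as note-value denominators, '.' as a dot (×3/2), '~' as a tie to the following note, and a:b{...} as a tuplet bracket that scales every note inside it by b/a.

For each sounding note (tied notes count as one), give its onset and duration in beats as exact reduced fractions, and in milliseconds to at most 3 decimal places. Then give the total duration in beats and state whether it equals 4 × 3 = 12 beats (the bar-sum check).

1) 0.0ms=0b +600.0ms=3/4b
2) 600.0ms=3/4b +600.0ms=3/4b
3) 1200.0ms=3/2b +1200.0ms=3/2b
4) 2400.0ms=3b +300.0ms=3/8b
5) 2700.0ms=27/8b +900.0ms=9/8b
6) 3600.0ms=9/2b +1200.0ms=3/2b
7) 4800.0ms=6b +171.429ms=3/14b
8) 4971.429ms=87/14b +171.429ms=3/14b
9) 5142.857ms=45/7b +171.429ms=3/14b
10) 5314.286ms=93/14b +171.429ms=3/14b
11) 5485.714ms=48/7b +342.857ms=3/7b
12) 5828.571ms=51/7b +171.429ms=3/14b
13) 6000.0ms=15/2b +1200.0ms=3/2b
14) 7200.0ms=9b +1200.0ms=3/2b
15) 8400.0ms=21/2b +1200.0ms=3/2b
Σ=12b of 12 (75bpm 3/4) — PASS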